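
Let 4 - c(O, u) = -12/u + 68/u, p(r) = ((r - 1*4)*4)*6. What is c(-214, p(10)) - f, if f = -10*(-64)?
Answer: -11455/18 ≈ -636.39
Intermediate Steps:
f = 640
p(r) = -96 + 24*r (p(r) = ((r - 4)*4)*6 = ((-4 + r)*4)*6 = (-16 + 4*r)*6 = -96 + 24*r)
c(O, u) = 4 - 56/u (c(O, u) = 4 - (-12/u + 68/u) = 4 - 56/u)
c(-214, p(10)) - f = (4 - 56/(-96 + 24*10)) - 1*640 = (4 - 56/(-96 + 240)) - 640 = (4 - 56/144) - 640 = (4 - 56*1/144) - 640 = (4 - 7/18) - 640 = 65/18 - 640 = -11455/18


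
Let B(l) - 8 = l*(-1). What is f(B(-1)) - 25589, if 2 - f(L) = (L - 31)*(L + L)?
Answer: -25191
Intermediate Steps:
B(l) = 8 - l (B(l) = 8 + l*(-1) = 8 - l)
f(L) = 2 - 2*L*(-31 + L) (f(L) = 2 - (L - 31)*(L + L) = 2 - (-31 + L)*2*L = 2 - 2*L*(-31 + L))
f(B(-1)) - 25589 = (2 - 2*(8 - 1*(-1))**2 + 62*(8 - 1*(-1))) - 25589 = (2 - 2*(8 + 1)**2 + 62*(8 + 1)) - 25589 = (2 - 2*9**2 + 62*9) - 25589 = (2 - 2*81 + 558) - 25589 = (2 - 162 + 558) - 25589 = 398 - 25589 = -25191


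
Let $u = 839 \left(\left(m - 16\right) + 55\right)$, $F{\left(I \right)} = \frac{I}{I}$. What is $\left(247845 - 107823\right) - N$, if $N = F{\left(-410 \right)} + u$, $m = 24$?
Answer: $87164$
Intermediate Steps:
$F{\left(I \right)} = 1$
$u = 52857$ ($u = 839 \left(\left(24 - 16\right) + 55\right) = 839 \left(8 + 55\right) = 839 \cdot 63 = 52857$)
$N = 52858$ ($N = 1 + 52857 = 52858$)
$\left(247845 - 107823\right) - N = \left(247845 - 107823\right) - 52858 = 140022 - 52858 = 87164$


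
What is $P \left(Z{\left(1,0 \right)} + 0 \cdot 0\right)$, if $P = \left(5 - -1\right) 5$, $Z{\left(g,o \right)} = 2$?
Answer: $60$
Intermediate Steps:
$P = 30$ ($P = \left(5 + 1\right) 5 = 6 \cdot 5 = 30$)
$P \left(Z{\left(1,0 \right)} + 0 \cdot 0\right) = 30 \left(2 + 0 \cdot 0\right) = 30 \left(2 + 0\right) = 30 \cdot 2 = 60$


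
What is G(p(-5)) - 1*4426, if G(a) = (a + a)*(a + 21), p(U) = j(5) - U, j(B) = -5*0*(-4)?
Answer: -4166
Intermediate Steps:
j(B) = 0 (j(B) = 0*(-4) = 0)
p(U) = -U (p(U) = 0 - U = -U)
G(a) = 2*a*(21 + a) (G(a) = (2*a)*(21 + a) = 2*a*(21 + a))
G(p(-5)) - 1*4426 = 2*(-1*(-5))*(21 - 1*(-5)) - 1*4426 = 2*5*(21 + 5) - 4426 = 2*5*26 - 4426 = 260 - 4426 = -4166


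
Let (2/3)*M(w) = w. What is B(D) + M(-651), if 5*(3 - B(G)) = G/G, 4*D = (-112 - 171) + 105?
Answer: -9737/10 ≈ -973.70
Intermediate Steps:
D = -89/2 (D = ((-112 - 171) + 105)/4 = (-283 + 105)/4 = (¼)*(-178) = -89/2 ≈ -44.500)
B(G) = 14/5 (B(G) = 3 - G/(5*G) = 3 - ⅕*1 = 3 - ⅕ = 14/5)
M(w) = 3*w/2
B(D) + M(-651) = 14/5 + (3/2)*(-651) = 14/5 - 1953/2 = -9737/10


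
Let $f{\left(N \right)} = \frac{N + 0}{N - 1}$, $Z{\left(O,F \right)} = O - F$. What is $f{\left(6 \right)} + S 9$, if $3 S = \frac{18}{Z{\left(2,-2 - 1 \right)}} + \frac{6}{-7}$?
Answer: $\frac{66}{7} \approx 9.4286$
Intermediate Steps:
$f{\left(N \right)} = \frac{N}{-1 + N}$
$S = \frac{32}{35}$ ($S = \frac{\frac{18}{2 - \left(-2 - 1\right)} + \frac{6}{-7}}{3} = \frac{\frac{18}{2 - \left(-2 - 1\right)} + 6 \left(- \frac{1}{7}\right)}{3} = \frac{\frac{18}{2 - -3} - \frac{6}{7}}{3} = \frac{\frac{18}{2 + 3} - \frac{6}{7}}{3} = \frac{\frac{18}{5} - \frac{6}{7}}{3} = \frac{1}{3} \cdot \frac{96}{35} = \frac{32}{35} \approx 0.91429$)
$f{\left(6 \right)} + S 9 = \frac{6}{-1 + 6} + \frac{32}{35} \cdot 9 = \frac{6}{5} + \frac{288}{35} = \frac{66}{7}$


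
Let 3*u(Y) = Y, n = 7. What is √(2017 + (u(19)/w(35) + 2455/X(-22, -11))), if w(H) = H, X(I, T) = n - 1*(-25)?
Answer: √1477455630/840 ≈ 45.759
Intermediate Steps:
u(Y) = Y/3
X(I, T) = 32 (X(I, T) = 7 - 1*(-25) = 7 + 25 = 32)
√(2017 + (u(19)/w(35) + 2455/X(-22, -11))) = √(2017 + (((⅓)*19)/35 + 2455/32)) = √(2017 + ((19/3)*(1/35) + 2455*(1/32))) = √(2017 + (19/105 + 2455/32)) = √(2017 + 258383/3360) = √(7035503/3360) = √1477455630/840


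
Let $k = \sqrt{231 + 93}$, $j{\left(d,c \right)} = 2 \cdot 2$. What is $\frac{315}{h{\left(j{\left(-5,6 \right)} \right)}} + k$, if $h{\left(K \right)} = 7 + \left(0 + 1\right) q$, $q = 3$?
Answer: $\frac{99}{2} \approx 49.5$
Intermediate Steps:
$j{\left(d,c \right)} = 4$
$h{\left(K \right)} = 10$ ($h{\left(K \right)} = 7 + \left(0 + 1\right) 3 = 7 + 1 \cdot 3 = 7 + 3 = 10$)
$k = 18$ ($k = \sqrt{324} = 18$)
$\frac{315}{h{\left(j{\left(-5,6 \right)} \right)}} + k = \frac{315}{10} + 18 = 315 \cdot \frac{1}{10} + 18 = \frac{63}{2} + 18 = \frac{99}{2}$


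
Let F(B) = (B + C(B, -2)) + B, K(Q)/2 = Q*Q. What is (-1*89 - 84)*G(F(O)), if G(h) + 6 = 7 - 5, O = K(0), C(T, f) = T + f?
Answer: 692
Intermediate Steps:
K(Q) = 2*Q**2 (K(Q) = 2*(Q*Q) = 2*Q**2)
O = 0 (O = 2*0**2 = 2*0 = 0)
F(B) = -2 + 3*B (F(B) = (B + (B - 2)) + B = (B + (-2 + B)) + B = (-2 + 2*B) + B = -2 + 3*B)
G(h) = -4 (G(h) = -6 + (7 - 5) = -6 + 2 = -4)
(-1*89 - 84)*G(F(O)) = (-1*89 - 84)*(-4) = (-89 - 84)*(-4) = -173*(-4) = 692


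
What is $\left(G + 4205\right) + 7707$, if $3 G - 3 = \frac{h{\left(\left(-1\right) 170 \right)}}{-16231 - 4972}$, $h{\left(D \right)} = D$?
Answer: $\frac{757774187}{63609} \approx 11913.0$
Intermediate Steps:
$G = \frac{63779}{63609}$ ($G = 1 + \frac{\left(-1\right) 170 \frac{1}{-16231 - 4972}}{3} = 1 + \frac{\left(-170\right) \frac{1}{-21203}}{3} = 1 + \frac{\left(-170\right) \left(- \frac{1}{21203}\right)}{3} = 1 + \frac{1}{3} \cdot \frac{170}{21203} = 1 + \frac{170}{63609} = \frac{63779}{63609} \approx 1.0027$)
$\left(G + 4205\right) + 7707 = \left(\frac{63779}{63609} + 4205\right) + 7707 = \frac{267539624}{63609} + 7707 = \frac{757774187}{63609}$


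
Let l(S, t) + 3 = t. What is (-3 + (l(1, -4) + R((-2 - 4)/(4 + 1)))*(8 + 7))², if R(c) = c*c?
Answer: 186624/25 ≈ 7465.0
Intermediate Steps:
R(c) = c²
l(S, t) = -3 + t
(-3 + (l(1, -4) + R((-2 - 4)/(4 + 1)))*(8 + 7))² = (-3 + ((-3 - 4) + ((-2 - 4)/(4 + 1))²)*(8 + 7))² = (-3 + (-7 + (-6/5)²)*15)² = (-3 + (-7 + 36/25)*15)² = (-3 - 139/25*15)² = (-3 - 417/5)² = (-432/5)² = 186624/25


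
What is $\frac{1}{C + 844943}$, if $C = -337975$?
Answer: $\frac{1}{506968} \approx 1.9725 \cdot 10^{-6}$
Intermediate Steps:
$\frac{1}{C + 844943} = \frac{1}{-337975 + 844943} = \frac{1}{506968}$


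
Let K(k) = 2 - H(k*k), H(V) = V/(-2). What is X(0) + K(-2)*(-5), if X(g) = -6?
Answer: -26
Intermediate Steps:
H(V) = -V/2 (H(V) = V*(-1/2) = -V/2)
K(k) = 2 + k**2/2 (K(k) = 2 - (-1)*k*k/2 = 2 - (-1)*k**2/2 = 2 + k**2/2)
X(0) + K(-2)*(-5) = -6 + (2 + (1/2)*(-2)**2)*(-5) = -6 + (2 + (1/2)*4)*(-5) = -6 + (2 + 2)*(-5) = -6 + 4*(-5) = -6 - 20 = -26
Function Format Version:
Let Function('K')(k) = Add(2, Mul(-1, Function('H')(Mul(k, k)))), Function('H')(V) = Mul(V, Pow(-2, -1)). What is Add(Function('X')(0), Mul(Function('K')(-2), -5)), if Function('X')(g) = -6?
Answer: -26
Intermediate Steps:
Function('H')(V) = Mul(Rational(-1, 2), V) (Function('H')(V) = Mul(V, Rational(-1, 2)) = Mul(Rational(-1, 2), V))
Function('K')(k) = Add(2, Mul(Rational(1, 2), Pow(k, 2))) (Function('K')(k) = Add(2, Mul(-1, Mul(Rational(-1, 2), Mul(k, k)))) = Add(2, Mul(-1, Mul(Rational(-1, 2), Pow(k, 2)))) = Add(2, Mul(Rational(1, 2), Pow(k, 2))))
Add(Function('X')(0), Mul(Function('K')(-2), -5)) = Add(-6, Mul(Add(2, Mul(Rational(1, 2), Pow(-2, 2))), -5)) = Add(-6, Mul(Add(2, Mul(Rational(1, 2), 4)), -5)) = Add(-6, Mul(Add(2, 2), -5)) = Add(-6, Mul(4, -5)) = Add(-6, -20) = -26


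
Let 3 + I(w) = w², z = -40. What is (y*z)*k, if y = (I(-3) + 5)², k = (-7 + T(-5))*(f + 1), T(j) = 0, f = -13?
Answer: -406560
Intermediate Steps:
k = 84 (k = (-7 + 0)*(-13 + 1) = -7*(-12) = 84)
I(w) = -3 + w²
y = 121 (y = ((-3 + (-3)²) + 5)² = ((-3 + 9) + 5)² = (6 + 5)² = 11² = 121)
(y*z)*k = (121*(-40))*84 = -4840*84 = -406560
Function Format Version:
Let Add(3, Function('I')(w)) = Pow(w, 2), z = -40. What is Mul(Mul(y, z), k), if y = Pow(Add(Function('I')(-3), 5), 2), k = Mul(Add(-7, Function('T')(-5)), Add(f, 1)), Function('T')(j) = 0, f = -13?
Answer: -406560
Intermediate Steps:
k = 84 (k = Mul(Add(-7, 0), Add(-13, 1)) = Mul(-7, -12) = 84)
Function('I')(w) = Add(-3, Pow(w, 2))
y = 121 (y = Pow(Add(Add(-3, Pow(-3, 2)), 5), 2) = Pow(Add(Add(-3, 9), 5), 2) = Pow(Add(6, 5), 2) = Pow(11, 2) = 121)
Mul(Mul(y, z), k) = Mul(Mul(121, -40), 84) = Mul(-4840, 84) = -406560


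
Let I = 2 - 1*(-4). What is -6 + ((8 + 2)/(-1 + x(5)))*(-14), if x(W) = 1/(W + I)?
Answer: 148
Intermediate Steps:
I = 6 (I = 2 + 4 = 6)
x(W) = 1/(6 + W) (x(W) = 1/(W + 6) = 1/(6 + W))
-6 + ((8 + 2)/(-1 + x(5)))*(-14) = -6 + ((8 + 2)/(-1 + 1/(6 + 5)))*(-14) = -6 + (10/(-1 + 1/11))*(-14) = -6 + (10/(-10/11))*(-14) = -6 + (10*(-11/10))*(-14) = -6 - 11*(-14) = -6 + 154 = 148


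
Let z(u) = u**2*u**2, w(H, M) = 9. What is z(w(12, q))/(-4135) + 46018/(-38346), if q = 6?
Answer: -31562324/11325765 ≈ -2.7868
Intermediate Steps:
z(u) = u**4
z(w(12, q))/(-4135) + 46018/(-38346) = 9**4/(-4135) + 46018/(-38346) = 6561*(-1/4135) + 46018*(-1/38346) = -6561/4135 - 3287/2739 = -31562324/11325765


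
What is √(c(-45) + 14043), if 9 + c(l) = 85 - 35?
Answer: 2*√3521 ≈ 118.68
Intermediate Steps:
c(l) = 41 (c(l) = -9 + (85 - 35) = -9 + 50 = 41)
√(c(-45) + 14043) = √(41 + 14043) = √14084 = 2*√3521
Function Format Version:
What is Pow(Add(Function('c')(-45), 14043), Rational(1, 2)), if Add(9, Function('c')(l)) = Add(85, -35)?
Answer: Mul(2, Pow(3521, Rational(1, 2))) ≈ 118.68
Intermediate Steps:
Function('c')(l) = 41 (Function('c')(l) = Add(-9, Add(85, -35)) = Add(-9, 50) = 41)
Pow(Add(Function('c')(-45), 14043), Rational(1, 2)) = Pow(Add(41, 14043), Rational(1, 2)) = Pow(14084, Rational(1, 2)) = Mul(2, Pow(3521, Rational(1, 2)))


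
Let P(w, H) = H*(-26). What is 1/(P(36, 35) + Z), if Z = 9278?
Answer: 1/8368 ≈ 0.00011950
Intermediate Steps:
P(w, H) = -26*H
1/(P(36, 35) + Z) = 1/(-26*35 + 9278) = 1/(-910 + 9278) = 1/8368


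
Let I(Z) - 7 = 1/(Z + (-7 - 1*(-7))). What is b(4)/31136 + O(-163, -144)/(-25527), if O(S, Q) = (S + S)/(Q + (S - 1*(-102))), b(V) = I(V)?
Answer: 111156671/651743111040 ≈ 0.00017055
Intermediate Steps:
I(Z) = 7 + 1/Z (I(Z) = 7 + 1/(Z + (-7 - 1*(-7))) = 7 + 1/(Z + (-7 + 7)) = 7 + 1/(Z + 0) = 7 + 1/Z)
b(V) = 7 + 1/V
O(S, Q) = 2*S/(102 + Q + S) (O(S, Q) = (2*S)/(Q + (S + 102)) = (2*S)/(Q + (102 + S)) = (2*S)/(102 + Q + S) = 2*S/(102 + Q + S))
b(4)/31136 + O(-163, -144)/(-25527) = (7 + 1/4)/31136 + (2*(-163)/(102 - 144 - 163))/(-25527) = (7 + 1/4)*(1/31136) + (2*(-163)/(-205))*(-1/25527) = (29/4)*(1/31136) + (2*(-163)*(-1/205))*(-1/25527) = 29/124544 + (326/205)*(-1/25527) = 29/124544 - 326/5233035 = 111156671/651743111040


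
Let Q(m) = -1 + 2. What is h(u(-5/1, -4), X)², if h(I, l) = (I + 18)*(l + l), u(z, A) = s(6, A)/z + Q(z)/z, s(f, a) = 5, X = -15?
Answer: 254016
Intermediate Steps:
Q(m) = 1
u(z, A) = 6/z (u(z, A) = 5/z + 1/z = 6/z)
h(I, l) = 2*l*(18 + I) (h(I, l) = (18 + I)*(2*l) = 2*l*(18 + I))
h(u(-5/1, -4), X)² = (2*(-15)*(18 + 6/((-5/1))))² = (2*(-15)*(18 + 6/((-5*1))))² = (2*(-15)*(18 + 6/(-5)))² = (2*(-15)*(18 + 6*(-⅕)))² = (2*(-15)*(18 - 6/5))² = (2*(-15)*(84/5))² = (-504)² = 254016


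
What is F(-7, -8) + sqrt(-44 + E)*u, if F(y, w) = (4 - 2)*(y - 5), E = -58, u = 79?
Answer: -24 + 79*I*sqrt(102) ≈ -24.0 + 797.86*I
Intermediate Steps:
F(y, w) = -10 + 2*y (F(y, w) = 2*(-5 + y) = -10 + 2*y)
F(-7, -8) + sqrt(-44 + E)*u = (-10 + 2*(-7)) + sqrt(-44 - 58)*79 = (-10 - 14) + sqrt(-102)*79 = -24 + (I*sqrt(102))*79 = -24 + 79*I*sqrt(102)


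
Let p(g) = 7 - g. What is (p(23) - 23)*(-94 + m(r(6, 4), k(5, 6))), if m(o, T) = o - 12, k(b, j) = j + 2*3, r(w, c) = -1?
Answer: 4173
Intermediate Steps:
k(b, j) = 6 + j (k(b, j) = j + 6 = 6 + j)
m(o, T) = -12 + o
(p(23) - 23)*(-94 + m(r(6, 4), k(5, 6))) = ((7 - 1*23) - 23)*(-94 + (-12 - 1)) = ((7 - 23) - 23)*(-94 - 13) = (-16 - 23)*(-107) = -39*(-107) = 4173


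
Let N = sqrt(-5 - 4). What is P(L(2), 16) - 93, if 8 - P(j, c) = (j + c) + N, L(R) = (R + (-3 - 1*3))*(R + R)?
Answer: -85 - 3*I ≈ -85.0 - 3.0*I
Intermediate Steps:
N = 3*I (N = sqrt(-9) = 3*I ≈ 3.0*I)
L(R) = 2*R*(-6 + R) (L(R) = (R + (-3 - 3))*(2*R) = (R - 6)*(2*R) = (-6 + R)*(2*R) = 2*R*(-6 + R))
P(j, c) = 8 - c - j - 3*I (P(j, c) = 8 - ((j + c) + 3*I) = 8 - ((c + j) + 3*I) = 8 - (c + j + 3*I) = 8 + (-c - j - 3*I) = 8 - c - j - 3*I)
P(L(2), 16) - 93 = (8 - 1*16 - 2*2*(-6 + 2) - 3*I) - 93 = (8 - 16 - 2*2*(-4) - 3*I) - 93 = (8 - 16 - 1*(-16) - 3*I) - 93 = (8 - 16 + 16 - 3*I) - 93 = (8 - 3*I) - 93 = -85 - 3*I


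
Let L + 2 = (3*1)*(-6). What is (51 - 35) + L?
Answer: -4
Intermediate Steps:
L = -20 (L = -2 + (3*1)*(-6) = -2 + 3*(-6) = -2 - 18 = -20)
(51 - 35) + L = (51 - 35) - 20 = 16 - 20 = -4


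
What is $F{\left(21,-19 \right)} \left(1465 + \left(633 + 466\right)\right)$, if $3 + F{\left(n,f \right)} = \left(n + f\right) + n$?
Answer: $51280$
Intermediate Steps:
$F{\left(n,f \right)} = -3 + f + 2 n$ ($F{\left(n,f \right)} = -3 + \left(\left(n + f\right) + n\right) = -3 + \left(\left(f + n\right) + n\right) = -3 + \left(f + 2 n\right) = -3 + f + 2 n$)
$F{\left(21,-19 \right)} \left(1465 + \left(633 + 466\right)\right) = \left(-3 - 19 + 2 \cdot 21\right) \left(1465 + \left(633 + 466\right)\right) = \left(-3 - 19 + 42\right) \left(1465 + 1099\right) = 20 \cdot 2564 = 51280$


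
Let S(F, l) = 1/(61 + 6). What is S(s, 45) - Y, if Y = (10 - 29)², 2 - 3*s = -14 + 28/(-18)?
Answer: -24186/67 ≈ -360.98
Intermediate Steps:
s = 158/27 (s = ⅔ - (-14 + 28/(-18))/3 = ⅔ - (-14 + 28*(-1/18))/3 = ⅔ - (-14 - 14/9)/3 = ⅔ - ⅓*(-140/9) = ⅔ + 140/27 = 158/27 ≈ 5.8519)
Y = 361 (Y = (-19)² = 361)
S(F, l) = 1/67
S(s, 45) - Y = 1/67 - 1*361 = 1/67 - 361 = -24186/67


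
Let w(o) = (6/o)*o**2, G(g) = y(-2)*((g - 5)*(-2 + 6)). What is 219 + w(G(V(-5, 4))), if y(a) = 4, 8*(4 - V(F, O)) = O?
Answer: 75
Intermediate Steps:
V(F, O) = 4 - O/8
G(g) = -80 + 16*g (G(g) = 4*((g - 5)*(-2 + 6)) = 4*((-5 + g)*4) = 4*(-20 + 4*g) = -80 + 16*g)
w(o) = 6*o
219 + w(G(V(-5, 4))) = 219 + 6*(-80 + 16*(4 - 1/8*4)) = 219 + 6*(-80 + 16*(4 - 1/2)) = 219 + 6*(-80 + 16*(7/2)) = 219 + 6*(-80 + 56) = 219 + 6*(-24) = 219 - 144 = 75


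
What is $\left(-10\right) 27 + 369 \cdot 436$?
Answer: $160614$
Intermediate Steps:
$\left(-10\right) 27 + 369 \cdot 436 = -270 + 160884 = 160614$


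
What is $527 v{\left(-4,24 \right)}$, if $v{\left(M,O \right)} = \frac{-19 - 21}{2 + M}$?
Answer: $10540$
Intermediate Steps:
$v{\left(M,O \right)} = - \frac{40}{2 + M}$
$527 v{\left(-4,24 \right)} = 527 \left(- \frac{40}{2 - 4}\right) = 527 \left(- \frac{40}{-2}\right) = 527 \left(\left(-40\right) \left(- \frac{1}{2}\right)\right) = 527 \cdot 20 = 10540$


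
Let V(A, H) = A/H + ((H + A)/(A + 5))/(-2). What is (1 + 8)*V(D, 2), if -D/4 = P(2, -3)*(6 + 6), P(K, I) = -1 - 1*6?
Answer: 514071/341 ≈ 1507.5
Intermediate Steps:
P(K, I) = -7 (P(K, I) = -1 - 6 = -7)
D = 336 (D = -(-28)*(6 + 6) = -(-28)*12 = -4*(-84) = 336)
V(A, H) = A/H - (A + H)/(2*(5 + A)) (V(A, H) = A/H + ((A + H)/(5 + A))*(-½) = A/H - (A + H)/(2*(5 + A)))
(1 + 8)*V(D, 2) = (1 + 8)*((½)*(-1*2² + 2*336² + 10*336 - 1*336*2)/(2*(5 + 336))) = 9*((½)*(½)*(-1*4 + 2*112896 + 3360 - 672)/341) = 9*((½)*(½)*(1/341)*(-4 + 225792 + 3360 - 672)) = 9*((½)*(½)*(1/341)*228476) = 9*(57119/341) = 514071/341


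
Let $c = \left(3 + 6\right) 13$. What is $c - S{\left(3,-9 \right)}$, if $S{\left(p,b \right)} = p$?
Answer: $114$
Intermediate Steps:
$c = 117$ ($c = 9 \cdot 13 = 117$)
$c - S{\left(3,-9 \right)} = 117 - 3 = 114$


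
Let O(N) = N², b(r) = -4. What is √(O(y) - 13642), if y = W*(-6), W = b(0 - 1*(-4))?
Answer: I*√13066 ≈ 114.31*I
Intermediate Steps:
W = -4
y = 24 (y = -4*(-6) = 24)
√(O(y) - 13642) = √(24² - 13642) = √(576 - 13642) = √(-13066) = I*√13066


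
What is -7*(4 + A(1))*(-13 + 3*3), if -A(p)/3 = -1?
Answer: 196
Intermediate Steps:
A(p) = 3 (A(p) = -3*(-1) = 3)
-7*(4 + A(1))*(-13 + 3*3) = -7*(4 + 3)*(-13 + 3*3) = -49*(-13 + 9) = -49*(-4) = -7*(-28) = 196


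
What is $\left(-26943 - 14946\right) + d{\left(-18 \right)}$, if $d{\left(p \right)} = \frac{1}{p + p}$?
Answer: $- \frac{1508005}{36} \approx -41889.0$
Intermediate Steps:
$d{\left(p \right)} = \frac{1}{2 p}$
$\left(-26943 - 14946\right) + d{\left(-18 \right)} = \left(-26943 - 14946\right) + \frac{1}{2 \left(-18\right)} = -41889 + \frac{1}{2} \left(- \frac{1}{18}\right) = -41889 - \frac{1}{36} = - \frac{1508005}{36}$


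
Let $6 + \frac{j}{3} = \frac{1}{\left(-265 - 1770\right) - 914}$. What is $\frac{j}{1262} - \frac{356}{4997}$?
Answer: $- \frac{530056291}{6199008362} \approx -0.085507$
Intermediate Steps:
$j = - \frac{17695}{983}$ ($j = -18 + \frac{3}{\left(-265 - 1770\right) - 914} = -18 + \frac{3}{-2035 - 914} = -18 + \frac{3}{-2949} = -18 + 3 \left(- \frac{1}{2949}\right) = -18 - \frac{1}{983} = - \frac{17695}{983} \approx -18.001$)
$\frac{j}{1262} - \frac{356}{4997} = - \frac{17695}{983 \cdot 1262} - \frac{356}{4997} = \left(- \frac{17695}{983}\right) \frac{1}{1262} - \frac{356}{4997} = - \frac{17695}{1240546} - \frac{356}{4997} = - \frac{530056291}{6199008362}$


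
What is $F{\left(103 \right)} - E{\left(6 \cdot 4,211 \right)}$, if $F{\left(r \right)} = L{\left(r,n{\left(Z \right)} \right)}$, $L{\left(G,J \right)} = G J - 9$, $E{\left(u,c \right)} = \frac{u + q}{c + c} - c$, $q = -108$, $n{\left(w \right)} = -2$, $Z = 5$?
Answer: $- \frac{802}{211} \approx -3.8009$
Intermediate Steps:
$E{\left(u,c \right)} = - c + \frac{-108 + u}{2 c}$ ($E{\left(u,c \right)} = \frac{u - 108}{c + c} - c = \frac{-108 + u}{2 c} - c = - c + \frac{-108 + u}{2 c}$)
$L{\left(G,J \right)} = -9 + G J$
$F{\left(r \right)} = -9 - 2 r$ ($F{\left(r \right)} = -9 + r \left(-2\right) = -9 - 2 r$)
$F{\left(103 \right)} - E{\left(6 \cdot 4,211 \right)} = \left(-9 - 206\right) - \frac{-54 + \frac{6 \cdot 4}{2} - 211^{2}}{211} = \left(-9 - 206\right) - \frac{-54 + \frac{1}{2} \cdot 24 - 44521}{211} = -215 - \frac{-54 + 12 - 44521}{211} = -215 - \frac{1}{211} \left(-44563\right) = -215 - - \frac{44563}{211} = -215 + \frac{44563}{211} = - \frac{802}{211}$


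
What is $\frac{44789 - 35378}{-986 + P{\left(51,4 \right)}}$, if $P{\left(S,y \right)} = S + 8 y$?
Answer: $- \frac{3137}{301} \approx -10.422$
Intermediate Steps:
$\frac{44789 - 35378}{-986 + P{\left(51,4 \right)}} = \frac{44789 - 35378}{-986 + \left(51 + 8 \cdot 4\right)} = \frac{9411}{-986 + \left(51 + 32\right)} = \frac{9411}{-986 + 83} = \frac{9411}{-903} = 9411 \left(- \frac{1}{903}\right) = - \frac{3137}{301}$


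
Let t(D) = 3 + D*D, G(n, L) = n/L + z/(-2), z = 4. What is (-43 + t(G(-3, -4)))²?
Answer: 378225/256 ≈ 1477.4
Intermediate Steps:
G(n, L) = -2 + n/L (G(n, L) = n/L + 4/(-2) = n/L + 4*(-½) = n/L - 2 = -2 + n/L)
t(D) = 3 + D²
(-43 + t(G(-3, -4)))² = (-43 + (3 + (-2 - 3/(-4))²))² = (-43 + (3 + (-2 - 3*(-¼))²))² = (-43 + (3 + (-2 + ¾)²))² = (-43 + (3 + (-5/4)²))² = (-43 + (3 + 25/16))² = (-43 + 73/16)² = (-615/16)² = 378225/256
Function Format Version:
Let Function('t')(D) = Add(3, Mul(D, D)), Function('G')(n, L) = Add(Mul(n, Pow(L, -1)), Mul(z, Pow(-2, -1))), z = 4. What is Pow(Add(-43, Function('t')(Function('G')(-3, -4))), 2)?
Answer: Rational(378225, 256) ≈ 1477.4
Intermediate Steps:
Function('G')(n, L) = Add(-2, Mul(n, Pow(L, -1))) (Function('G')(n, L) = Add(Mul(n, Pow(L, -1)), Mul(4, Pow(-2, -1))) = Add(Mul(n, Pow(L, -1)), Mul(4, Rational(-1, 2))) = Add(Mul(n, Pow(L, -1)), -2) = Add(-2, Mul(n, Pow(L, -1))))
Function('t')(D) = Add(3, Pow(D, 2))
Pow(Add(-43, Function('t')(Function('G')(-3, -4))), 2) = Pow(Add(-43, Add(3, Pow(Add(-2, Mul(-3, Pow(-4, -1))), 2))), 2) = Pow(Add(-43, Add(3, Pow(Add(-2, Mul(-3, Rational(-1, 4))), 2))), 2) = Pow(Add(-43, Add(3, Pow(Add(-2, Rational(3, 4)), 2))), 2) = Pow(Add(-43, Add(3, Pow(Rational(-5, 4), 2))), 2) = Pow(Add(-43, Add(3, Rational(25, 16))), 2) = Pow(Add(-43, Rational(73, 16)), 2) = Pow(Rational(-615, 16), 2) = Rational(378225, 256)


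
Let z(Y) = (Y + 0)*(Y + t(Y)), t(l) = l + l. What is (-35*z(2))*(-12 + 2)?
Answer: 4200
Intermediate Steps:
t(l) = 2*l
z(Y) = 3*Y² (z(Y) = (Y + 0)*(Y + 2*Y) = Y*(3*Y) = 3*Y²)
(-35*z(2))*(-12 + 2) = (-105*2²)*(-12 + 2) = -105*4*(-10) = -35*12*(-10) = -420*(-10) = 4200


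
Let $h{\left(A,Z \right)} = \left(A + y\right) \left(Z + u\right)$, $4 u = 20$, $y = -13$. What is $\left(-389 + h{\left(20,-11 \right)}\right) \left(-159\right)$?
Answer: $68529$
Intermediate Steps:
$u = 5$ ($u = \frac{1}{4} \cdot 20 = 5$)
$h{\left(A,Z \right)} = \left(-13 + A\right) \left(5 + Z\right)$ ($h{\left(A,Z \right)} = \left(A - 13\right) \left(Z + 5\right) = \left(-13 + A\right) \left(5 + Z\right)$)
$\left(-389 + h{\left(20,-11 \right)}\right) \left(-159\right) = \left(-389 + \left(-65 - -143 + 5 \cdot 20 + 20 \left(-11\right)\right)\right) \left(-159\right) = \left(-389 + \left(-65 + 143 + 100 - 220\right)\right) \left(-159\right) = \left(-389 - 42\right) \left(-159\right) = \left(-431\right) \left(-159\right) = 68529$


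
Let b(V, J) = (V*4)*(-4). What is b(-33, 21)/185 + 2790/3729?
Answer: 828354/229955 ≈ 3.6022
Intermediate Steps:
b(V, J) = -16*V (b(V, J) = (4*V)*(-4) = -16*V)
b(-33, 21)/185 + 2790/3729 = -16*(-33)/185 + 2790/3729 = 528*(1/185) + 2790*(1/3729) = 528/185 + 930/1243 = 828354/229955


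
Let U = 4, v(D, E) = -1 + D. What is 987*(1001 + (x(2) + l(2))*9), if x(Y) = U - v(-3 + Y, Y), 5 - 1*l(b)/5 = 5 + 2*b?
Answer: 863625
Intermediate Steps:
l(b) = -10*b (l(b) = 25 - 5*(5 + 2*b) = 25 + (-25 - 10*b) = -10*b)
x(Y) = 8 - Y (x(Y) = 4 - (-1 + (-3 + Y)) = 4 - (-4 + Y) = 4 + (4 - Y) = 8 - Y)
987*(1001 + (x(2) + l(2))*9) = 987*(1001 + ((8 - 1*2) - 10*2)*9) = 987*(1001 + ((8 - 2) - 20)*9) = 987*(1001 + (6 - 20)*9) = 987*(1001 - 14*9) = 987*(1001 - 126) = 987*875 = 863625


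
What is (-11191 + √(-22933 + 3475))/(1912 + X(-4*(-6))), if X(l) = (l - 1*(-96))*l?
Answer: -11191/4792 + 3*I*√2162/4792 ≈ -2.3354 + 0.029109*I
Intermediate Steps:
X(l) = l*(96 + l) (X(l) = (l + 96)*l = (96 + l)*l = l*(96 + l))
(-11191 + √(-22933 + 3475))/(1912 + X(-4*(-6))) = (-11191 + √(-22933 + 3475))/(1912 + (-4*(-6))*(96 - 4*(-6))) = (-11191 + √(-19458))/(1912 + 24*(96 + 24)) = (-11191 + 3*I*√2162)/(1912 + 24*120) = (-11191 + 3*I*√2162)/(1912 + 2880) = (-11191 + 3*I*√2162)/4792 = (-11191 + 3*I*√2162)*(1/4792) = -11191/4792 + 3*I*√2162/4792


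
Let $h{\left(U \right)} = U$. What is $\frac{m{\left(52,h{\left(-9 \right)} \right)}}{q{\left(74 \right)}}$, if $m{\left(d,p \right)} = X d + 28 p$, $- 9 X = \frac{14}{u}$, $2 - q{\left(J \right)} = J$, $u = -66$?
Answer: $\frac{9310}{2673} \approx 3.483$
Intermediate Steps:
$q{\left(J \right)} = 2 - J$
$X = \frac{7}{297}$ ($X = - \frac{14 \frac{1}{-66}}{9} = - \frac{14 \left(- \frac{1}{66}\right)}{9} = \left(- \frac{1}{9}\right) \left(- \frac{7}{33}\right) = \frac{7}{297} \approx 0.023569$)
$m{\left(d,p \right)} = 28 p + \frac{7 d}{297}$ ($m{\left(d,p \right)} = \frac{7 d}{297} + 28 p = 28 p + \frac{7 d}{297}$)
$\frac{m{\left(52,h{\left(-9 \right)} \right)}}{q{\left(74 \right)}} = \frac{28 \left(-9\right) + \frac{7}{297} \cdot 52}{2 - 74} = \frac{-252 + \frac{364}{297}}{2 - 74} = - \frac{74480}{297 \left(-72\right)} = \left(- \frac{74480}{297}\right) \left(- \frac{1}{72}\right) = \frac{9310}{2673}$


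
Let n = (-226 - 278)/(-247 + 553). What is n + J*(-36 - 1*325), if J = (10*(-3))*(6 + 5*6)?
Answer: 6627932/17 ≈ 3.8988e+5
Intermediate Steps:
J = -1080 (J = -30*(6 + 30) = -30*36 = -1080)
n = -28/17 (n = -504/306 = -504*1/306 = -28/17 ≈ -1.6471)
n + J*(-36 - 1*325) = -28/17 - 1080*(-36 - 1*325) = -28/17 - 1080*(-36 - 325) = -28/17 - 1080*(-361) = -28/17 + 389880 = 6627932/17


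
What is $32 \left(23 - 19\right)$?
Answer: $128$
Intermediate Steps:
$32 \left(23 - 19\right) = 32 \cdot 4 = 128$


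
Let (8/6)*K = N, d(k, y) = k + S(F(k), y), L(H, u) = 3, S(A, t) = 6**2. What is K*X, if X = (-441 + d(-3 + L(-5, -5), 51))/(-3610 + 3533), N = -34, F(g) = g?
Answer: -20655/154 ≈ -134.12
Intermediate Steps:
S(A, t) = 36
d(k, y) = 36 + k (d(k, y) = k + 36 = 36 + k)
X = 405/77 (X = (-441 + (36 + (-3 + 3)))/(-3610 + 3533) = (-441 + (36 + 0))/(-77) = (-441 + 36)*(-1/77) = -405*(-1/77) = 405/77 ≈ 5.2597)
K = -51/2 (K = (3/4)*(-34) = -51/2 ≈ -25.500)
K*X = -51/2*405/77 = -20655/154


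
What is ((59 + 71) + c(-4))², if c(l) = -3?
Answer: 16129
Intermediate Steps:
((59 + 71) + c(-4))² = ((59 + 71) - 3)² = (130 - 3)² = 127² = 16129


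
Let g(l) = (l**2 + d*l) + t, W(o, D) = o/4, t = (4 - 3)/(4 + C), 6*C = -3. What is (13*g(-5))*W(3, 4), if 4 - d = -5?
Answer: -2691/14 ≈ -192.21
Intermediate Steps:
d = 9 (d = 4 - 1*(-5) = 4 + 5 = 9)
C = -1/2 (C = (1/6)*(-3) = -1/2 ≈ -0.50000)
t = 2/7 (t = (4 - 3)/(4 - 1/2) = 1/(7/2) = 1*(2/7) = 2/7 ≈ 0.28571)
W(o, D) = o/4 (W(o, D) = o*(1/4) = o/4)
g(l) = 2/7 + l**2 + 9*l (g(l) = (l**2 + 9*l) + 2/7 = 2/7 + l**2 + 9*l)
(13*g(-5))*W(3, 4) = (13*(2/7 + (-5)**2 + 9*(-5)))*((1/4)*3) = (13*(2/7 + 25 - 45))*(3/4) = (13*(-138/7))*(3/4) = -1794/7*3/4 = -2691/14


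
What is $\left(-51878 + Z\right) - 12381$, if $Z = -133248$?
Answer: $-197507$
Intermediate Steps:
$\left(-51878 + Z\right) - 12381 = \left(-51878 - 133248\right) - 12381 = -185126 - 12381 = -197507$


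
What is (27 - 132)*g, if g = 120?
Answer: -12600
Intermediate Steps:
(27 - 132)*g = (27 - 132)*120 = -105*120 = -12600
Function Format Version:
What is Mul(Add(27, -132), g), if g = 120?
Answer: -12600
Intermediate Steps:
Mul(Add(27, -132), g) = Mul(Add(27, -132), 120) = Mul(-105, 120) = -12600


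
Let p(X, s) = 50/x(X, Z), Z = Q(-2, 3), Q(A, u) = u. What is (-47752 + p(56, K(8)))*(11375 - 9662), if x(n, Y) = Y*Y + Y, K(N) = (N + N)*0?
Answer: -163584077/2 ≈ -8.1792e+7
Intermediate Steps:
K(N) = 0 (K(N) = (2*N)*0 = 0)
Z = 3
x(n, Y) = Y + Y**2 (x(n, Y) = Y**2 + Y = Y + Y**2)
p(X, s) = 25/6 (p(X, s) = 50/((3*(1 + 3))) = 50/((3*4)) = 50/12 = 50*(1/12) = 25/6)
(-47752 + p(56, K(8)))*(11375 - 9662) = (-47752 + 25/6)*(11375 - 9662) = -286487/6*1713 = -163584077/2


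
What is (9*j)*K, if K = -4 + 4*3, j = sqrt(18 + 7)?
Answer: 360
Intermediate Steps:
j = 5 (j = sqrt(25) = 5)
K = 8 (K = -4 + 12 = 8)
(9*j)*K = (9*5)*8 = 45*8 = 360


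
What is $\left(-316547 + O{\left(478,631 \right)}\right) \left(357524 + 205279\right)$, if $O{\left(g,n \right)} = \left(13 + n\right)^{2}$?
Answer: $55261063767$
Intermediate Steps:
$\left(-316547 + O{\left(478,631 \right)}\right) \left(357524 + 205279\right) = \left(-316547 + \left(13 + 631\right)^{2}\right) \left(357524 + 205279\right) = \left(-316547 + 644^{2}\right) 562803 = \left(-316547 + 414736\right) 562803 = 98189 \cdot 562803 = 55261063767$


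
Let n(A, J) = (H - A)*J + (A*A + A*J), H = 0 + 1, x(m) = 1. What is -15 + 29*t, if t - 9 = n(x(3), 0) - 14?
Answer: -131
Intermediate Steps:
H = 1
n(A, J) = A² + A*J + J*(1 - A) (n(A, J) = (1 - A)*J + (A*A + A*J) = J*(1 - A) + (A² + A*J) = A² + A*J + J*(1 - A))
t = -4 (t = 9 + ((0 + 1²) - 14) = 9 + ((0 + 1) - 14) = 9 + (1 - 14) = 9 - 13 = -4)
-15 + 29*t = -15 + 29*(-4) = -15 - 116 = -131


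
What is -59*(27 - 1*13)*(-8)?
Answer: 6608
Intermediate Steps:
-59*(27 - 1*13)*(-8) = -59*(27 - 13)*(-8) = -59*14*(-8) = -826*(-8) = 6608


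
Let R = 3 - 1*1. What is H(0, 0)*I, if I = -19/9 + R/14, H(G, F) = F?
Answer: 0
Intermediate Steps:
R = 2 (R = 3 - 1 = 2)
I = -124/63 (I = -19/9 + 2/14 = -19*⅑ + 2*(1/14) = -19/9 + ⅐ = -124/63 ≈ -1.9683)
H(0, 0)*I = 0*(-124/63) = 0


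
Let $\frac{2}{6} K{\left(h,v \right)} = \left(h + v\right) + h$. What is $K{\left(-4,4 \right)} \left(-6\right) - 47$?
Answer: $25$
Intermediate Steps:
$K{\left(h,v \right)} = 3 v + 6 h$ ($K{\left(h,v \right)} = 3 \left(\left(h + v\right) + h\right) = 3 \left(v + 2 h\right) = 3 v + 6 h$)
$K{\left(-4,4 \right)} \left(-6\right) - 47 = \left(3 \cdot 4 + 6 \left(-4\right)\right) \left(-6\right) - 47 = \left(12 - 24\right) \left(-6\right) - 47 = \left(-12\right) \left(-6\right) - 47 = 72 - 47 = 25$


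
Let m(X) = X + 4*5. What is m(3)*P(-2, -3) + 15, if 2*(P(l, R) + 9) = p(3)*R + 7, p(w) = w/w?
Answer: -146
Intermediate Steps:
p(w) = 1
m(X) = 20 + X (m(X) = X + 20 = 20 + X)
P(l, R) = -11/2 + R/2 (P(l, R) = -9 + (1*R + 7)/2 = -9 + (R + 7)/2 = -9 + (7 + R)/2 = -9 + (7/2 + R/2) = -11/2 + R/2)
m(3)*P(-2, -3) + 15 = (20 + 3)*(-11/2 + (½)*(-3)) + 15 = 23*(-11/2 - 3/2) + 15 = 23*(-7) + 15 = -161 + 15 = -146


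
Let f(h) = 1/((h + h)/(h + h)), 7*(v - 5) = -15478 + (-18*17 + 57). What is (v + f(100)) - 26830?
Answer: -203495/7 ≈ -29071.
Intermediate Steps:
v = -15692/7 (v = 5 + (-15478 + (-18*17 + 57))/7 = 5 + (-15478 + (-306 + 57))/7 = 5 + (-15478 - 249)/7 = 5 + (1/7)*(-15727) = 5 - 15727/7 = -15692/7 ≈ -2241.7)
f(h) = 1 (f(h) = 1/((2*h)/((2*h))) = 1/((2*h)*(1/(2*h))) = 1/1 = 1)
(v + f(100)) - 26830 = (-15692/7 + 1) - 26830 = -15685/7 - 26830 = -203495/7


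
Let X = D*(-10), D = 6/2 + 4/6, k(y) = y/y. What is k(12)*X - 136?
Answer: -518/3 ≈ -172.67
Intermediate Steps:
k(y) = 1
D = 11/3 (D = 6*(1/2) + 4*(1/6) = 3 + 2/3 = 11/3 ≈ 3.6667)
X = -110/3 (X = (11/3)*(-10) = -110/3 ≈ -36.667)
k(12)*X - 136 = 1*(-110/3) - 136 = -110/3 - 136 = -518/3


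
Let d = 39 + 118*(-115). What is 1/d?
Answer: -1/13531 ≈ -7.3904e-5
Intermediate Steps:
d = -13531 (d = 39 - 13570 = -13531)
1/d = 1/(-13531) = -1/13531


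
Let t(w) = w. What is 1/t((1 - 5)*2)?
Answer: -⅛ ≈ -0.12500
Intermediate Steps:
1/t((1 - 5)*2) = 1/((1 - 5)*2) = 1/(-4*2) = 1/(-8) = -⅛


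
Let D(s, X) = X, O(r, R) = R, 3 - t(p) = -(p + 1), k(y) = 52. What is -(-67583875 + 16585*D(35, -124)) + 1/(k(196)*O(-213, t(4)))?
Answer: 28970412641/416 ≈ 6.9640e+7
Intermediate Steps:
t(p) = 4 + p (t(p) = 3 - (-1)*(p + 1) = 3 - (-1)*(1 + p) = 3 - (-1 - p) = 3 + (1 + p) = 4 + p)
-(-67583875 + 16585*D(35, -124)) + 1/(k(196)*O(-213, t(4))) = -16585/(1/(-124 - 4075)) + 1/(52*(4 + 4)) = -16585/(1/(-4199)) + (1/52)/8 = -16585/(-1/4199) + (1/52)*(1/8) = -16585*(-4199) + 1/416 = 69640415 + 1/416 = 28970412641/416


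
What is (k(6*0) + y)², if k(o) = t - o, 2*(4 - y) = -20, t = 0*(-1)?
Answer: 196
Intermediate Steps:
t = 0
y = 14 (y = 4 - ½*(-20) = 4 + 10 = 14)
k(o) = -o (k(o) = 0 - o = -o)
(k(6*0) + y)² = (-6*0 + 14)² = (-1*0 + 14)² = (0 + 14)² = 14² = 196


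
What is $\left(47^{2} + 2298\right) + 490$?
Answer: $4997$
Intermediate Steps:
$\left(47^{2} + 2298\right) + 490 = \left(2209 + 2298\right) + 490 = 4507 + 490 = 4997$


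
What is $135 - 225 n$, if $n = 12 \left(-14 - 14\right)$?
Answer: $75735$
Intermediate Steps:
$n = -336$ ($n = 12 \left(-28\right) = -336$)
$135 - 225 n = 135 - -75600 = 135 + 75600 = 75735$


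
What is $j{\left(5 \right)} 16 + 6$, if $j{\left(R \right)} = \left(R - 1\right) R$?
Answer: $326$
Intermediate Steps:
$j{\left(R \right)} = R \left(-1 + R\right)$ ($j{\left(R \right)} = \left(-1 + R\right) R = R \left(-1 + R\right)$)
$j{\left(5 \right)} 16 + 6 = 5 \left(-1 + 5\right) 16 + 6 = 5 \cdot 4 \cdot 16 + 6 = 20 \cdot 16 + 6 = 320 + 6 = 326$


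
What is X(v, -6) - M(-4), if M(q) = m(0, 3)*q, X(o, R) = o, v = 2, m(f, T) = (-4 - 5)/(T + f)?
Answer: -10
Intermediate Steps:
m(f, T) = -9/(T + f)
M(q) = -3*q (M(q) = (-9/(3 + 0))*q = (-9/3)*q = (-9*⅓)*q = -3*q)
X(v, -6) - M(-4) = 2 - (-3)*(-4) = 2 - 1*12 = 2 - 12 = -10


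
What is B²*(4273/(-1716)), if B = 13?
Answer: -55549/132 ≈ -420.83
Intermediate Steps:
B²*(4273/(-1716)) = 13²*(4273/(-1716)) = 169*(4273*(-1/1716)) = 169*(-4273/1716) = -55549/132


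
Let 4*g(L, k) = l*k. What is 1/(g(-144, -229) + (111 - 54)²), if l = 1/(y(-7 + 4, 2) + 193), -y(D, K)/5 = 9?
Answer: 592/1923179 ≈ 0.00030782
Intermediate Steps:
y(D, K) = -45 (y(D, K) = -5*9 = -45)
l = 1/148 (l = 1/(-45 + 193) = 1/148 ≈ 0.0067568)
g(L, k) = k/592 (g(L, k) = (k/148)/4 = k/592)
1/(g(-144, -229) + (111 - 54)²) = 1/((1/592)*(-229) + (111 - 54)²) = 1/(-229/592 + 57²) = 1/(-229/592 + 3249) = 1/(1923179/592) = 592/1923179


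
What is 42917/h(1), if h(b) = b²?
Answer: 42917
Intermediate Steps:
42917/h(1) = 42917/(1²) = 42917/1 = 42917*1 = 42917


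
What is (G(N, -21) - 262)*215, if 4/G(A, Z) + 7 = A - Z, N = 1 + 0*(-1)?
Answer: -168818/3 ≈ -56273.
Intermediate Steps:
N = 1 (N = 1 + 0 = 1)
G(A, Z) = 4/(-7 + A - Z) (G(A, Z) = 4/(-7 + (A - Z)) = 4/(-7 + A - Z))
(G(N, -21) - 262)*215 = (4/(-7 + 1 - 1*(-21)) - 262)*215 = (4/(-7 + 1 + 21) - 262)*215 = (4/15 - 262)*215 = -3926/15*215 = -168818/3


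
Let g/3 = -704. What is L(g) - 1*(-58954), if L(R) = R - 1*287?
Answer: 56555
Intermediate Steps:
g = -2112 (g = 3*(-704) = -2112)
L(R) = -287 + R (L(R) = R - 287 = -287 + R)
L(g) - 1*(-58954) = (-287 - 2112) - 1*(-58954) = -2399 + 58954 = 56555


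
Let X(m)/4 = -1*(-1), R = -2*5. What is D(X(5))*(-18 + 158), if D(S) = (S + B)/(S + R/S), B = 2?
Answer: 560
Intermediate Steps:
R = -10
X(m) = 4 (X(m) = 4*(-1*(-1)) = 4*1 = 4)
D(S) = (2 + S)/(S - 10/S) (D(S) = (S + 2)/(S - 10/S) = (2 + S)/(S - 10/S))
D(X(5))*(-18 + 158) = (4*(2 + 4)/(-10 + 4²))*(-18 + 158) = (4*6/(-10 + 16))*140 = (4*6/6)*140 = (4*(⅙)*6)*140 = 4*140 = 560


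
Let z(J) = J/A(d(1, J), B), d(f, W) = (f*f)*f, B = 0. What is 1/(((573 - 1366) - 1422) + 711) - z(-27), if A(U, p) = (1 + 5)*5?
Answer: 6763/7520 ≈ 0.89933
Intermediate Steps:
d(f, W) = f³ (d(f, W) = f²*f = f³)
A(U, p) = 30 (A(U, p) = 6*5 = 30)
z(J) = J/30
1/(((573 - 1366) - 1422) + 711) - z(-27) = 1/(((573 - 1366) - 1422) + 711) - (-27)/30 = 1/((-793 - 1422) + 711) - 1*(-9/10) = 1/(-2215 + 711) + 9/10 = 1/(-1504) + 9/10 = -1/1504 + 9/10 = 6763/7520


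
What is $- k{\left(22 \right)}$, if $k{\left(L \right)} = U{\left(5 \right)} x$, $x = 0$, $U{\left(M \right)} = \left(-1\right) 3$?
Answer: $0$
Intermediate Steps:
$U{\left(M \right)} = -3$
$k{\left(L \right)} = 0$ ($k{\left(L \right)} = \left(-3\right) 0 = 0$)
$- k{\left(22 \right)} = \left(-1\right) 0 = 0$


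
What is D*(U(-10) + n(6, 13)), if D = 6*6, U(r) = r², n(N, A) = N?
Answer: 3816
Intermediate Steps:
D = 36
D*(U(-10) + n(6, 13)) = 36*((-10)² + 6) = 36*(100 + 6) = 36*106 = 3816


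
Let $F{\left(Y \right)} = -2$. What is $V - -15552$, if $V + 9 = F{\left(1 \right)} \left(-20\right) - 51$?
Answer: $15532$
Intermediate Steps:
$V = -20$ ($V = -9 - 11 = -20$)
$V - -15552 = -20 - -15552 = -20 + 15552 = 15532$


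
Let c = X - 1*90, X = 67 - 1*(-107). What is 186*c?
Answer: 15624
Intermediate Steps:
X = 174 (X = 67 + 107 = 174)
c = 84 (c = 174 - 1*90 = 174 - 90 = 84)
186*c = 186*84 = 15624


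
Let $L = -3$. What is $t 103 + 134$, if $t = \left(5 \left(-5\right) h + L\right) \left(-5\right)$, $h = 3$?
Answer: $40304$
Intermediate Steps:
$t = 390$ ($t = \left(5 \left(-5\right) 3 - 3\right) \left(-5\right) = \left(\left(-25\right) 3 - 3\right) \left(-5\right) = \left(-75 - 3\right) \left(-5\right) = \left(-78\right) \left(-5\right) = 390$)
$t 103 + 134 = 390 \cdot 103 + 134 = 40170 + 134 = 40304$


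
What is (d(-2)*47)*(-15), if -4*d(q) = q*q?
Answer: 705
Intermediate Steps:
d(q) = -q**2/4 (d(q) = -q*q/4 = -q**2/4)
(d(-2)*47)*(-15) = (-1/4*(-2)**2*47)*(-15) = (-1/4*4*47)*(-15) = -1*47*(-15) = -47*(-15) = 705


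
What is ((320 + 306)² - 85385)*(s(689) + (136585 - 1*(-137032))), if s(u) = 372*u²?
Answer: 54209010760039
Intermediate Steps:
((320 + 306)² - 85385)*(s(689) + (136585 - 1*(-137032))) = ((320 + 306)² - 85385)*(372*689² + (136585 - 1*(-137032))) = (626² - 85385)*(372*474721 + (136585 + 137032)) = (391876 - 85385)*(176596212 + 273617) = 306491*176869829 = 54209010760039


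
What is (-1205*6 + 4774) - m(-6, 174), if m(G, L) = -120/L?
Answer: -71204/29 ≈ -2455.3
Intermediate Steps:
(-1205*6 + 4774) - m(-6, 174) = (-1205*6 + 4774) - (-120)/174 = (-7230 + 4774) - (-120)/174 = -2456 - 1*(-20/29) = -2456 + 20/29 = -71204/29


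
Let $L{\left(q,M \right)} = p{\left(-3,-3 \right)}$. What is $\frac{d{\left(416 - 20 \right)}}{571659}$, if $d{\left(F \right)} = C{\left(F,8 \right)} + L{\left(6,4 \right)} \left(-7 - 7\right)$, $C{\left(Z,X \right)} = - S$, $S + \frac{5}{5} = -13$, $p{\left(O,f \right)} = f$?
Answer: $\frac{56}{571659} \approx 9.796 \cdot 10^{-5}$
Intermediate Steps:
$L{\left(q,M \right)} = -3$
$S = -14$ ($S = -1 - 13 = -14$)
$C{\left(Z,X \right)} = 14$ ($C{\left(Z,X \right)} = \left(-1\right) \left(-14\right) = 14$)
$d{\left(F \right)} = 56$ ($d{\left(F \right)} = 14 - 3 \left(-7 - 7\right) = 14 - -42 = 14 + 42 = 56$)
$\frac{d{\left(416 - 20 \right)}}{571659} = \frac{56}{571659}$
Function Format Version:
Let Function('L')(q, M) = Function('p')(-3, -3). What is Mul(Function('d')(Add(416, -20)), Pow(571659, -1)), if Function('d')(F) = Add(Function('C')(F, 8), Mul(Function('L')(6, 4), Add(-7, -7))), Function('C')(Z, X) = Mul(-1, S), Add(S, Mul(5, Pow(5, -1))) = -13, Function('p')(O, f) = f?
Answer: Rational(56, 571659) ≈ 9.7960e-5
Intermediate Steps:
Function('L')(q, M) = -3
S = -14 (S = Add(-1, -13) = -14)
Function('C')(Z, X) = 14 (Function('C')(Z, X) = Mul(-1, -14) = 14)
Function('d')(F) = 56 (Function('d')(F) = Add(14, Mul(-3, Add(-7, -7))) = Add(14, Mul(-3, -14)) = Add(14, 42) = 56)
Mul(Function('d')(Add(416, -20)), Pow(571659, -1)) = Mul(56, Pow(571659, -1)) = Mul(56, Rational(1, 571659)) = Rational(56, 571659)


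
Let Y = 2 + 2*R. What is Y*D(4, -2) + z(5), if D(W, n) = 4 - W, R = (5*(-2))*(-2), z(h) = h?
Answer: 5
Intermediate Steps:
R = 20 (R = -10*(-2) = 20)
Y = 42 (Y = 2 + 2*20 = 2 + 40 = 42)
Y*D(4, -2) + z(5) = 42*(4 - 1*4) + 5 = 42*(4 - 4) + 5 = 42*0 + 5 = 0 + 5 = 5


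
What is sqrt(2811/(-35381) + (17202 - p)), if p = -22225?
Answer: 2*sqrt(12338804224189)/35381 ≈ 198.56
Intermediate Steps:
sqrt(2811/(-35381) + (17202 - p)) = sqrt(2811/(-35381) + (17202 - 1*(-22225))) = sqrt(2811*(-1/35381) + (17202 + 22225)) = sqrt(-2811/35381 + 39427) = sqrt(1394963876/35381) = 2*sqrt(12338804224189)/35381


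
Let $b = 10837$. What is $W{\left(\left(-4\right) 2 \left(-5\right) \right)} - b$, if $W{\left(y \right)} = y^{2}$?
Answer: $-9237$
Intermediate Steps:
$W{\left(\left(-4\right) 2 \left(-5\right) \right)} - b = \left(\left(-4\right) 2 \left(-5\right)\right)^{2} - 10837 = \left(\left(-8\right) \left(-5\right)\right)^{2} - 10837 = 40^{2} - 10837 = 1600 - 10837 = -9237$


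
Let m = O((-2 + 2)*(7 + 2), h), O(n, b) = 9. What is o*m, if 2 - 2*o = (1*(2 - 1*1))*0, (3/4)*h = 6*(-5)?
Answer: 9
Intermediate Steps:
h = -40 (h = 4*(6*(-5))/3 = (4/3)*(-30) = -40)
o = 1 (o = 1 - 1*(2 - 1*1)*0/2 = 1 - 1*(2 - 1)*0/2 = 1 - 1*1*0/2 = 1 - 0/2 = 1 - 1/2*0 = 1 + 0 = 1)
m = 9
o*m = 1*9 = 9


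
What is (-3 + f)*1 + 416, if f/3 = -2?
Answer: 407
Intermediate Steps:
f = -6 (f = 3*(-2) = -6)
(-3 + f)*1 + 416 = (-3 - 6)*1 + 416 = -9*1 + 416 = -9 + 416 = 407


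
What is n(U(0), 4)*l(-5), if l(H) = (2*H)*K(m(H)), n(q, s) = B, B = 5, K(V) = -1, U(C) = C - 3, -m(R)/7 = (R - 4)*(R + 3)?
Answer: 50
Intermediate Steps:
m(R) = -7*(-4 + R)*(3 + R) (m(R) = -7*(R - 4)*(R + 3) = -7*(-4 + R)*(3 + R))
U(C) = -3 + C
n(q, s) = 5
l(H) = -2*H (l(H) = (2*H)*(-1) = -2*H)
n(U(0), 4)*l(-5) = 5*(-2*(-5)) = 5*10 = 50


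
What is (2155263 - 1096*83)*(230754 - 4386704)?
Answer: -8579106805250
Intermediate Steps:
(2155263 - 1096*83)*(230754 - 4386704) = (2155263 - 90968)*(-4155950) = 2064295*(-4155950) = -8579106805250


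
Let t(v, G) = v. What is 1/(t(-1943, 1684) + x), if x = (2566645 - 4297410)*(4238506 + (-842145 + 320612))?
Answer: -1/6433206776288 ≈ -1.5544e-13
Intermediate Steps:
x = -6433206774345 (x = -1730765*(4238506 - 521533) = -1730765*3716973 = -6433206774345)
1/(t(-1943, 1684) + x) = 1/(-1943 - 6433206774345) = 1/(-6433206776288) = -1/6433206776288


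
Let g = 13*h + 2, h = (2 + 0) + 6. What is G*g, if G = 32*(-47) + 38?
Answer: -155396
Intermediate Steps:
h = 8 (h = 2 + 6 = 8)
G = -1466 (G = -1504 + 38 = -1466)
g = 106 (g = 13*8 + 2 = 104 + 2 = 106)
G*g = -1466*106 = -155396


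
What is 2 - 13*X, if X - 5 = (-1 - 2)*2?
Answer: 15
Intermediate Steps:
X = -1 (X = 5 + (-1 - 2)*2 = 5 - 3*2 = 5 - 6 = -1)
2 - 13*X = 2 - 13*(-1) = 2 + 13 = 15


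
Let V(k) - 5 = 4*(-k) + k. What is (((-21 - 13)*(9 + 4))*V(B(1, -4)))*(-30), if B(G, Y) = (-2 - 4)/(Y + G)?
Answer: -13260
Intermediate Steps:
B(G, Y) = -6/(G + Y)
V(k) = 5 - 3*k (V(k) = 5 + (4*(-k) + k) = 5 + (-4*k + k) = 5 - 3*k)
(((-21 - 13)*(9 + 4))*V(B(1, -4)))*(-30) = (((-21 - 13)*(9 + 4))*(5 - (-18)/(1 - 4)))*(-30) = ((-34*13)*(5 - (-18)/(-3)))*(-30) = -442*(5 - (-18)*(-1)/3)*(-30) = -442*(5 - 3*2)*(-30) = -442*(5 - 6)*(-30) = -442*(-1)*(-30) = 442*(-30) = -13260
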